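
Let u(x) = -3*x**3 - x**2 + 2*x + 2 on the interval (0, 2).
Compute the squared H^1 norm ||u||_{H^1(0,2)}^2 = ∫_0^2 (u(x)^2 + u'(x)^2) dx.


||u||_{H^1}^2 = 14432/21

The H^1 norm (squared) on an interval (0, L) is
  ||u||_{H^1}^2 = ∫_0^L u(x)^2 dx + ∫_0^L u'(x)^2 dx.
Compute u'(x) = -9*x**2 - 2*x + 2.
Then u(x)^2 = 9*x**6 + 6*x**5 - 11*x**4 - 16*x**3 + 8*x + 4 and u'(x)^2 = 81*x**4 + 36*x**3 - 32*x**2 - 8*x + 4.
Integrate each monomial from 0 to 2 using ∫_0^2 c·x^n dx = c·2^(n+1)/(n+1):
  ∫_0^2 u(x)^2 dx = ∫_0^2 (9*x^6 + 6*x^5 - 11*x^4 - 16*x^3 + 8*x + 4) dx. Term by term:
    ∫_0^2 9*x^6 dx = 1152/7;  ∫_0^2 6*x^5 dx = 64;  ∫_0^2 -11*x^4 dx = -352/5;
    ∫_0^2 -16*x^3 dx = -64;  ∫_0^2 8*x dx = 16;  ∫_0^2 4 dx = 8.
  Sum: 1152/7 + 64 − 352/5 − 64 + 16 + 8 = 4136/35.
  ∫_0^2 u'(x)^2 dx = ∫_0^2 (81*x^4 + 36*x^3 - 32*x^2 - 8*x + 4) dx. Term by term:
    ∫_0^2 81*x^4 dx = 2592/5;  ∫_0^2 36*x^3 dx = 144;  ∫_0^2 -32*x^2 dx = -256/3;
    ∫_0^2 -8*x dx = -16;  ∫_0^2 4 dx = 8.
  Sum: 2592/5 + 144 − 256/3 − 16 + 8 = 8536/15.
Adding: ||u||_{H^1}^2 = 4136/35 + 8536/15 = 14432/21.


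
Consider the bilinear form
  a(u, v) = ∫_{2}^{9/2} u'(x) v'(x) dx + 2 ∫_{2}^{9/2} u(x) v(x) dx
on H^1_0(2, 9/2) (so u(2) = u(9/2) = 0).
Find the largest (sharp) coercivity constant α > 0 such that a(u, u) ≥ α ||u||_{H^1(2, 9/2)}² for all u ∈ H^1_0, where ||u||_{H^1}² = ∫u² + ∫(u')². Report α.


α = 1

Coercivity of a(·,·) on H^1_0(2, 9/2) means a(u, u) ≥ α ||u||_{H^1}² for every u ∈ H^1_0.
The interval has length L = 5/2, and Poincaré/coercivity depend only on L. Here a(u, u) = ∫(u')² + (2)·∫u².
Here c = 2 ≥ 1, so a(u,u) = ∫(u')² + c∫u² ≥ ∫(u')² + ∫u² = ||u||_{H^1}², i.e. α = 1 works. No larger α is possible: a(u,u) ≥ α||u||_{H^1}² means (1−α)∫(u')² ≥ (α−c)∫u², and for the modes u_n = sin(nπ(x−x₀)/L) (x₀ the left endpoint) one has ∫u_n²/∫(u_n')² = (L/(nπ))² → 0, so a(u_n,u_n)/||u_n||_{H^1}² → 1. Hence the optimal constant is α = 1.
Therefore α = 1.


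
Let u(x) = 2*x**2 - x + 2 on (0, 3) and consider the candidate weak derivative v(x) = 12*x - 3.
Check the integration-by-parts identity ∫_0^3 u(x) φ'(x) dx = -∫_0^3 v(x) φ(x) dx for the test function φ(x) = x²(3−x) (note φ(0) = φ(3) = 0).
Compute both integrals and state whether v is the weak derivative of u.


LHS = -837/20, RHS = -2511/20. No, v is not the weak derivative of u.

u(x) = 2*x**2 - x + 2, classical derivative u'(x) = 4*x - 1.
φ(x) = x²(3−x), so φ'(x) = 3*x*(2 - x).
Note φ(0) = φ(3) = 0, so the boundary term u·φ vanishes.
LHS = ∫_0^3 u(x) φ'(x) dx = ∫_0^3 (-6*x^4 + 15*x^3 - 12*x^2 + 12*x) dx. Term by term:
  ∫_0^3 -6*x^4 dx = -1458/5;  ∫_0^3 15*x^3 dx = 1215/4;  ∫_0^3 -12*x^2 dx = -108;
  ∫_0^3 12*x dx = 54.
Sum: -1458/5 + 1215/4 − 108 + 54 = -837/20.
So LHS = -837/20.
∫_0^3 v(x) φ(x) dx = ∫_0^3 (-12*x^4 + 39*x^3 - 9*x^2) dx. Term by term:
  ∫_0^3 -12*x^4 dx = -2916/5;  ∫_0^3 39*x^3 dx = 3159/4;  ∫_0^3 -9*x^2 dx = -81.
Sum: -2916/5 + 3159/4 − 81 = 2511/20.
So RHS = -∫_0^3 v(x) φ(x) dx = -2511/20.
LHS − RHS = 837/10 ≠ 0, so the identity fails.
(For a valid weak derivative the identity must hold for EVERY test function, in particular this one. The failure shows v is NOT the weak derivative of u.)
Correct weak derivative would be u'(x) = 4*x - 1.


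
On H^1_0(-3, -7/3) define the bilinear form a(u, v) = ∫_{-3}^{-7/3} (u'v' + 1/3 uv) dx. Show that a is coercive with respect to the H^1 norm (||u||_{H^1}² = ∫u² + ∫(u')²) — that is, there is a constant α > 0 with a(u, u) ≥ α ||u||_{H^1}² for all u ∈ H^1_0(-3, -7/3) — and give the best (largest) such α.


α = (4 + 27*π^2)/(3*(4 + 9*π^2))

Coercivity of a(·,·) on H^1_0(-3, -7/3) means a(u, u) ≥ α ||u||_{H^1}² for every u ∈ H^1_0.
The interval has length L = 2/3, and Poincaré/coercivity depend only on L. Here a(u, u) = ∫(u')² + (1/3)·∫u².
Here 0 < c = 1/3 < 1. The condition a(u,u) ≥ α||u||_{H^1}² reads (1−α)∫(u')² ≥ (α−c)∫u². Any admissible α is ≤ 1 (rapidly oscillating u have ∫u²/∫(u')² → 0), and α = 1 would force 0 ≥ (1−c)∫u², impossible since c < 1; so 1−α > 0. By the sharp Poincaré inequality on H^1_0 of an interval of length L, ∫(u')² ≥ (π/L)²∫u² with equality for the first sine mode sin(π(x−x₀)/L) (x₀ the left endpoint), so the inequality holds for all u iff (1−α)(π/L)² ≥ α − c, i.e. α ≤ ((π/L)² + c)/((π/L)² + 1) = (1 + c(L/π)²)/(1 + (L/π)²). With (π/L)² = 9*π^2/4 and c = 1/3, the largest admissible constant is α = ((π/L)² + c)/((π/L)² + 1).
Simplifying, α = (4 + 27*π^2)/(3*(4 + 9*π^2)).


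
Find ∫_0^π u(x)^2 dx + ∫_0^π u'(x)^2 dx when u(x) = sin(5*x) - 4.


||u||_{H^1(0,π)}^2 = -16/5 + 29*π

u'(x) = 5*cos(5*x).
Expand u² and (u')² and integrate term by term on (0, π), using: for integers n ≥ 1, ∫_0^π sin²(nx) dx = ∫_0^π cos²(nx) dx = π/2; for n ≠ n', ∫_0^π sin(nx)sin(n'x) dx = ∫_0^π cos(nx)cos(n'x) dx = 0; and by product-to-sum, ∫_0^π sin(nx)cos(n'x) dx = ½∫_0^π [sin((n+n')x) + sin((n−n')x)] dx, which is 0 when n+n' is even and 2n/(n²−n'²) when n+n' is odd (it need not vanish on (0, π)). For the constant mode: ∫_0^π 1 dx = π, ∫_0^π cos(nx) dx = 0, ∫_0^π sin(nx) dx = (1−(−1)^n)/n.
  u² squared terms: (-4)²·∫1 dx = 16·π = 16*π;  (1)²·∫sin(5x)² dx = 1·π/2 = π/2.
  u² cross terms: 2·(-4)·(1)·∫1·sin(5x) dx = -8·(2/5) = -16/5.
  So ∫_0^π u² dx = 16*π + π/2 − 16/5 = -16/5 + 33*π/2.
  (u')² squared terms: (5)²·∫cos(5x)² dx = 25·π/2 = 25*π/2.
  So ∫_0^π (u')² dx = 25*π/2.
||u||_{H^1}^2 = (-16/5 + 33*π/2) + (25*π/2) = -16/5 + 29*π.


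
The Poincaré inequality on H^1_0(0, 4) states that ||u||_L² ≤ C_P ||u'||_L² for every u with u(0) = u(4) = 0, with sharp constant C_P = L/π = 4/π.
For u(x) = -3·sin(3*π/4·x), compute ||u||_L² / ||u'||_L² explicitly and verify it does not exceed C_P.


||u||_L² / ||u'||_L² = 4/(3*π) < C_P = 4/π.

u(x) = -3·sin(3*π/4·x), so u'(x) = -9*π*cos(3*π*x/4)/4.
Writing u(x) = A·sin(kπx/L) with A = -3 and k = 3, use ∫_0^L sin²(kπx/L) dx = L/2 and ∫_0^L cos²(kπx/L) dx = L/2.
u² = 9·sin²(3*π/4·x) and (u')² = 81*π^2/16·cos²(3*π/4·x), and each of sin², cos² integrates to L/2 = 2 over (0, 4).
∫_0^4 u² dx = 18, so ||u||_L² = 3*sqrt(2).
∫_0^4 (u')² dx = 81*π^2/8, so ||u'||_L² = 9*sqrt(2)*π/4.
Ratio ||u||_L² / ||u'||_L² = 4/(3*π).
Sharp Poincaré constant on H^1_0(0, 4) is C_P = L/π = 4/π, achieved by sin(π/4·x).
This is the k = 3 harmonic; the ratio L/(kπ) is strictly less than C_P = L/π, consistent with the sharp inequality ||u||_L² ≤ C_P ||u'||_L².


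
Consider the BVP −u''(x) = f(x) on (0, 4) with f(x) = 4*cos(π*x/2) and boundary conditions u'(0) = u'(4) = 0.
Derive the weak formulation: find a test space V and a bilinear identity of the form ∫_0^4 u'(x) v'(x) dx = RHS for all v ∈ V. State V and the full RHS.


V = H^1(0, 4) (no boundary constraint on v; u is determined up to an additive constant); weak form: ∫_0^4 u'v' dx = ∫_0^4 (4*cos(π*x/2)) v dx for all v ∈ V.

Multiply both sides by a test function v and integrate from 0 to 4:
  ∫_0^4 −u''(x) v(x) dx = ∫_0^4 f(x) v(x) dx.
Integrate the LHS by parts once:
  ∫_0^4 −u'' v dx = −[u'(x) v(x)]_0^4 + ∫_0^4 u'(x) v'(x) dx.
Thus ∫_0^4 u'(x) v'(x) dx = ∫_0^4 f(x) v(x) dx + [u'(x) v(x)]_0^4.
Choose V so that boundary terms are either known or forced to vanish.
u has homogeneous Neumann: u'(0) = u'(4) = 0. So [u' v]_0^4 = 0·v(4) − 0·v(0) = 0 for any v; take V = H^1(0, 4).
Weak formulation: find u (satisfying any essential BC) such that ∫_0^4 u'(x) v'(x) dx = ∫_0^4 f v dx for all v ∈ V (homogeneous Neumann, so boundary terms vanish).
Substituting f(x) = 4*cos(π*x/2), the right-hand side is ∫_0^4 (4*cos(π*x/2)) v dx.
Compatibility check (pure Neumann): taking v ≡ 1 ∈ V gives 0 = ∫_0^4 f dx + (0) − (0), i.e. ∫_0^4 f dx must equal u'(0) − u'(4) = 0. Indeed ∫_0^4 (4*cos(π*x/2)) dx = 0, so the data are compatible. The solution is then unique only up to an additive constant (fix it e.g. by requiring ∫_0^4 u dx = 0).


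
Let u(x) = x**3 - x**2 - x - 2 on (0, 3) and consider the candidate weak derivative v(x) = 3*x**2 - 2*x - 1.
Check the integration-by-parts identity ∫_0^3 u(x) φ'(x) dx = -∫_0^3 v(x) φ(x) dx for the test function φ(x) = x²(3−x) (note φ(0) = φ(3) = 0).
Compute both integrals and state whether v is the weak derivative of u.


LHS = -837/20, RHS = -837/20. Yes, v = u' weakly.

u(x) = x**3 - x**2 - x - 2, classical derivative u'(x) = 3*x**2 - 2*x - 1.
φ(x) = x²(3−x), so φ'(x) = 3*x*(2 - x).
Note φ(0) = φ(3) = 0, so the boundary term u·φ vanishes.
LHS = ∫_0^3 u(x) φ'(x) dx = ∫_0^3 (-3*x^5 + 9*x^4 - 3*x^3 - 12*x) dx. Term by term:
  ∫_0^3 -3*x^5 dx = -729/2;  ∫_0^3 9*x^4 dx = 2187/5;  ∫_0^3 -3*x^3 dx = -243/4;
  ∫_0^3 -12*x dx = -54.
Sum: -729/2 + 2187/5 − 243/4 − 54 = -837/20.
So LHS = -837/20.
∫_0^3 v(x) φ(x) dx = ∫_0^3 (-3*x^5 + 11*x^4 - 5*x^3 - 3*x^2) dx. Term by term:
  ∫_0^3 -3*x^5 dx = -729/2;  ∫_0^3 11*x^4 dx = 2673/5;  ∫_0^3 -5*x^3 dx = -405/4;
  ∫_0^3 -3*x^2 dx = -27.
Sum: -729/2 + 2673/5 − 405/4 − 27 = 837/20.
So RHS = -∫_0^3 v(x) φ(x) dx = -837/20.
LHS = RHS, so the identity holds for this test φ.
Moreover u is smooth here and v(x) = u'(x) = 3*x**2 - 2*x - 1 pointwise, so the identity holds for every test function. Hence v is the weak derivative of u.


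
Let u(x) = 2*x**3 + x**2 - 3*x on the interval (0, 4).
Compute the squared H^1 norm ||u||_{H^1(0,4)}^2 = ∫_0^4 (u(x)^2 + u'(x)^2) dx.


||u||_{H^1}^2 = 124700/7

The H^1 norm (squared) on an interval (0, L) is
  ||u||_{H^1}^2 = ∫_0^L u(x)^2 dx + ∫_0^L u'(x)^2 dx.
Compute u'(x) = 6*x**2 + 2*x - 3.
Then u(x)^2 = 4*x**6 + 4*x**5 - 11*x**4 - 6*x**3 + 9*x**2 and u'(x)^2 = 36*x**4 + 24*x**3 - 32*x**2 - 12*x + 9.
Integrate each monomial from 0 to 4 using ∫_0^4 c·x^n dx = c·4^(n+1)/(n+1):
  ∫_0^4 u(x)^2 dx = ∫_0^4 (4*x^6 + 4*x^5 - 11*x^4 - 6*x^3 + 9*x^2) dx. Term by term:
    ∫_0^4 4*x^6 dx = 65536/7;  ∫_0^4 4*x^5 dx = 8192/3;  ∫_0^4 -11*x^4 dx = -11264/5;
    ∫_0^4 -6*x^3 dx = -384;  ∫_0^4 9*x^2 dx = 192.
  Sum: 65536/7 + 8192/3 − 11264/5 − 384 + 192 = 1013056/105.
  ∫_0^4 u'(x)^2 dx = ∫_0^4 (36*x^4 + 24*x^3 - 32*x^2 - 12*x + 9) dx. Term by term:
    ∫_0^4 36*x^4 dx = 36864/5;  ∫_0^4 24*x^3 dx = 1536;  ∫_0^4 -32*x^2 dx = -2048/3;
    ∫_0^4 -12*x dx = -96;  ∫_0^4 9 dx = 36.
  Sum: 36864/5 + 1536 − 2048/3 − 96 + 36 = 122492/15.
Adding: ||u||_{H^1}^2 = 1013056/105 + 122492/15 = 124700/7.


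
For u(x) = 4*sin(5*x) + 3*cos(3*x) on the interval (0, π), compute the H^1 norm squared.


||u||_{H^1(0,π)}^2 = 253*π

u'(x) = -9*sin(3*x) + 20*cos(5*x).
Expand u² and (u')² and integrate term by term on (0, π), using: for integers n ≥ 1, ∫_0^π sin²(nx) dx = ∫_0^π cos²(nx) dx = π/2; for n ≠ n', ∫_0^π sin(nx)sin(n'x) dx = ∫_0^π cos(nx)cos(n'x) dx = 0; and by product-to-sum, ∫_0^π sin(nx)cos(n'x) dx = ½∫_0^π [sin((n+n')x) + sin((n−n')x)] dx, which is 0 when n+n' is even and 2n/(n²−n'²) when n+n' is odd (it need not vanish on (0, π)).
  u² squared terms: (3)²·∫cos(3x)² dx = 9·π/2 = 9*π/2;  (4)²·∫sin(5x)² dx = 16·π/2 = 8*π.
  u² cross terms: 2·(3)·(4)·∫cos(3x)·sin(5x) dx = 24·(0) = 0.
  So ∫_0^π u² dx = 9*π/2 + 8*π + 0 = 25*π/2.
  (u')² squared terms: (-9)²·∫sin(3x)² dx = 81·π/2 = 81*π/2;  (20)²·∫cos(5x)² dx = 400·π/2 = 200*π.
  (u')² cross terms: 2·(-9)·(20)·∫sin(3x)·cos(5x) dx = -360·(0) = 0.
  So ∫_0^π (u')² dx = 81*π/2 + 200*π + 0 = 481*π/2.
||u||_{H^1}^2 = (25*π/2) + (481*π/2) = 253*π.


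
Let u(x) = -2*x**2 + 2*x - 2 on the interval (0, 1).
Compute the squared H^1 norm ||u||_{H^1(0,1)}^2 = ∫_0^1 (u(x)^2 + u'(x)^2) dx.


||u||_{H^1}^2 = 62/15

The H^1 norm (squared) on an interval (0, L) is
  ||u||_{H^1}^2 = ∫_0^L u(x)^2 dx + ∫_0^L u'(x)^2 dx.
Compute u'(x) = 2 - 4*x.
Then u(x)^2 = 4*x**4 - 8*x**3 + 12*x**2 - 8*x + 4 and u'(x)^2 = 16*x**2 - 16*x + 4.
Integrate each monomial from 0 to 1 using ∫_0^1 c·x^n dx = c·1^(n+1)/(n+1):
  ∫_0^1 u(x)^2 dx = ∫_0^1 (4*x^4 - 8*x^3 + 12*x^2 - 8*x + 4) dx. Term by term:
    ∫_0^1 4*x^4 dx = 4/5;  ∫_0^1 -8*x^3 dx = -2;  ∫_0^1 12*x^2 dx = 4;
    ∫_0^1 -8*x dx = -4;  ∫_0^1 4 dx = 4.
  Sum: 4/5 − 2 + 4 − 4 + 4 = 14/5.
  ∫_0^1 u'(x)^2 dx = ∫_0^1 (16*x^2 - 16*x + 4) dx. Term by term:
    ∫_0^1 16*x^2 dx = 16/3;  ∫_0^1 -16*x dx = -8;  ∫_0^1 4 dx = 4.
  Sum: 16/3 − 8 + 4 = 4/3.
Adding: ||u||_{H^1}^2 = 14/5 + 4/3 = 62/15.


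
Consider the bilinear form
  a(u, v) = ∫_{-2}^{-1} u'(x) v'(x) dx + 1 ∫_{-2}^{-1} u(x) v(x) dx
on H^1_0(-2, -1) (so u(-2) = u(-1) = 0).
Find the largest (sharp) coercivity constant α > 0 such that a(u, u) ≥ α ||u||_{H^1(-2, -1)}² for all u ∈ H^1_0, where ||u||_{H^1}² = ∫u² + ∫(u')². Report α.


α = 1

Coercivity of a(·,·) on H^1_0(-2, -1) means a(u, u) ≥ α ||u||_{H^1}² for every u ∈ H^1_0.
The interval has length L = 1, and Poincaré/coercivity depend only on L. Here a(u, u) = ∫(u')² + (1)·∫u².
Here c = 1 ≥ 1, so a(u,u) = ∫(u')² + c∫u² ≥ ∫(u')² + ∫u² = ||u||_{H^1}², i.e. α = 1 works. No larger α is possible: a(u,u) ≥ α||u||_{H^1}² means (1−α)∫(u')² ≥ (α−c)∫u², and for the modes u_n = sin(nπ(x−x₀)/L) (x₀ the left endpoint) one has ∫u_n²/∫(u_n')² = (L/(nπ))² → 0, so a(u_n,u_n)/||u_n||_{H^1}² → 1. Hence the optimal constant is α = 1.
Therefore α = 1.


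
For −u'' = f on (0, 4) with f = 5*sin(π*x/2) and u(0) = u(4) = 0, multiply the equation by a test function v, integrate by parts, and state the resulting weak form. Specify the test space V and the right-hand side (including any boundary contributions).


V = H^1_0(0, 4) (so v(0) = v(4) = 0); weak form: ∫_0^4 u'v' dx = ∫_0^4 (5*sin(π*x/2)) v dx for all v ∈ V.

Multiply both sides by a test function v and integrate from 0 to 4:
  ∫_0^4 −u''(x) v(x) dx = ∫_0^4 f(x) v(x) dx.
Integrate the LHS by parts once:
  ∫_0^4 −u'' v dx = −[u'(x) v(x)]_0^4 + ∫_0^4 u'(x) v'(x) dx.
Thus ∫_0^4 u'(x) v'(x) dx = ∫_0^4 f(x) v(x) dx + [u'(x) v(x)]_0^4.
Choose V so that boundary terms are either known or forced to vanish.
u is Dirichlet: u(0) = u(4) = 0. Let V = H^1_0(0, 4); then v(0) = v(4) = 0, and [u' v]_0^4 = 0.
Weak formulation: find u (satisfying any essential BC) such that ∫_0^4 u'(x) v'(x) dx = ∫_0^4 f v dx for all v ∈ V.
Substituting f(x) = 5*sin(π*x/2), the right-hand side is ∫_0^4 (5*sin(π*x/2)) v dx.


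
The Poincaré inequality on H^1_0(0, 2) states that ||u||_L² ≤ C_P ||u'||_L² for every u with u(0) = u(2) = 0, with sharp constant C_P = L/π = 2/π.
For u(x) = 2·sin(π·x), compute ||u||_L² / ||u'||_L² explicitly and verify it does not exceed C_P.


||u||_L² / ||u'||_L² = 1/π < C_P = 2/π.

u(x) = 2·sin(π·x), so u'(x) = 2*π*cos(π*x).
Writing u(x) = A·sin(kπx/L) with A = 2 and k = 2, use ∫_0^L sin²(kπx/L) dx = L/2 and ∫_0^L cos²(kπx/L) dx = L/2.
u² = 4·sin²(π·x) and (u')² = 4*π^2·cos²(π·x), and each of sin², cos² integrates to L/2 = 1 over (0, 2).
∫_0^2 u² dx = 4, so ||u||_L² = 2.
∫_0^2 (u')² dx = 4*π^2, so ||u'||_L² = 2*π.
Ratio ||u||_L² / ||u'||_L² = 1/π.
Sharp Poincaré constant on H^1_0(0, 2) is C_P = L/π = 2/π, achieved by sin(π/2·x).
This is the k = 2 harmonic; the ratio L/(kπ) is strictly less than C_P = L/π, consistent with the sharp inequality ||u||_L² ≤ C_P ||u'||_L².


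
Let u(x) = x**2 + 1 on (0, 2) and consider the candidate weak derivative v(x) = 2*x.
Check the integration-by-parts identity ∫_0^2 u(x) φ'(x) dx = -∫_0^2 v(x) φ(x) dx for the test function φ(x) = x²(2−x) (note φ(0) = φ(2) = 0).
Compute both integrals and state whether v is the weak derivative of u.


LHS = -16/5, RHS = -16/5. Yes, v = u' weakly.

u(x) = x**2 + 1, classical derivative u'(x) = 2*x.
φ(x) = x²(2−x), so φ'(x) = x*(4 - 3*x).
Note φ(0) = φ(2) = 0, so the boundary term u·φ vanishes.
LHS = ∫_0^2 u(x) φ'(x) dx = ∫_0^2 (-3*x^4 + 4*x^3 - 3*x^2 + 4*x) dx. Term by term:
  ∫_0^2 -3*x^4 dx = -96/5;  ∫_0^2 4*x^3 dx = 16;  ∫_0^2 -3*x^2 dx = -8;
  ∫_0^2 4*x dx = 8.
Sum: -96/5 + 16 − 8 + 8 = -16/5.
So LHS = -16/5.
∫_0^2 v(x) φ(x) dx = ∫_0^2 (-2*x^4 + 4*x^3) dx. Term by term:
  ∫_0^2 -2*x^4 dx = -64/5;  ∫_0^2 4*x^3 dx = 16.
Sum: -64/5 + 16 = 16/5.
So RHS = -∫_0^2 v(x) φ(x) dx = -16/5.
LHS = RHS, so the identity holds for this test φ.
Moreover u is smooth here and v(x) = u'(x) = 2*x pointwise, so the identity holds for every test function. Hence v is the weak derivative of u.


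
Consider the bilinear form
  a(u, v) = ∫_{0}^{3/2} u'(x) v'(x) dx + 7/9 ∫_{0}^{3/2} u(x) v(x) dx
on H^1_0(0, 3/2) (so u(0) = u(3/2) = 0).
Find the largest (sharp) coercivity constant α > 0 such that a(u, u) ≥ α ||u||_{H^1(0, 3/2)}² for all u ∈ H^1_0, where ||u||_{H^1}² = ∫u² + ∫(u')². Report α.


α = (7 + 4*π^2)/(9 + 4*π^2)

Coercivity of a(·,·) on H^1_0(0, 3/2) means a(u, u) ≥ α ||u||_{H^1}² for every u ∈ H^1_0.
The interval has length L = 3/2, and Poincaré/coercivity depend only on L. Here a(u, u) = ∫(u')² + (7/9)·∫u².
Here 0 < c = 7/9 < 1. The condition a(u,u) ≥ α||u||_{H^1}² reads (1−α)∫(u')² ≥ (α−c)∫u². Any admissible α is ≤ 1 (rapidly oscillating u have ∫u²/∫(u')² → 0), and α = 1 would force 0 ≥ (1−c)∫u², impossible since c < 1; so 1−α > 0. By the sharp Poincaré inequality on H^1_0 of an interval of length L, ∫(u')² ≥ (π/L)²∫u² with equality for the first sine mode sin(π(x−x₀)/L) (x₀ the left endpoint), so the inequality holds for all u iff (1−α)(π/L)² ≥ α − c, i.e. α ≤ ((π/L)² + c)/((π/L)² + 1) = (1 + c(L/π)²)/(1 + (L/π)²). With (π/L)² = 4*π^2/9 and c = 7/9, the largest admissible constant is α = ((π/L)² + c)/((π/L)² + 1).
Simplifying, α = (7 + 4*π^2)/(9 + 4*π^2).


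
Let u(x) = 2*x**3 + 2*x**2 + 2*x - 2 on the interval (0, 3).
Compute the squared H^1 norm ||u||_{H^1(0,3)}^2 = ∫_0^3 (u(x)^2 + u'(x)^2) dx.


||u||_{H^1}^2 = 206868/35

The H^1 norm (squared) on an interval (0, L) is
  ||u||_{H^1}^2 = ∫_0^L u(x)^2 dx + ∫_0^L u'(x)^2 dx.
Compute u'(x) = 6*x**2 + 4*x + 2.
Then u(x)^2 = 4*x**6 + 8*x**5 + 12*x**4 - 4*x**2 - 8*x + 4 and u'(x)^2 = 36*x**4 + 48*x**3 + 40*x**2 + 16*x + 4.
Integrate each monomial from 0 to 3 using ∫_0^3 c·x^n dx = c·3^(n+1)/(n+1):
  ∫_0^3 u(x)^2 dx = ∫_0^3 (4*x^6 + 8*x^5 + 12*x^4 - 4*x^2 - 8*x + 4) dx. Term by term:
    ∫_0^3 4*x^6 dx = 8748/7;  ∫_0^3 8*x^5 dx = 972;  ∫_0^3 12*x^4 dx = 2916/5;
    ∫_0^3 -4*x^2 dx = -36;  ∫_0^3 -8*x dx = -36;  ∫_0^3 4 dx = 12.
  Sum: 8748/7 + 972 + 2916/5 − 36 − 36 + 12 = 96072/35.
  ∫_0^3 u'(x)^2 dx = ∫_0^3 (36*x^4 + 48*x^3 + 40*x^2 + 16*x + 4) dx. Term by term:
    ∫_0^3 36*x^4 dx = 8748/5;  ∫_0^3 48*x^3 dx = 972;  ∫_0^3 40*x^2 dx = 360;
    ∫_0^3 16*x dx = 72;  ∫_0^3 4 dx = 12.
  Sum: 8748/5 + 972 + 360 + 72 + 12 = 15828/5.
Adding: ||u||_{H^1}^2 = 96072/35 + 15828/5 = 206868/35.


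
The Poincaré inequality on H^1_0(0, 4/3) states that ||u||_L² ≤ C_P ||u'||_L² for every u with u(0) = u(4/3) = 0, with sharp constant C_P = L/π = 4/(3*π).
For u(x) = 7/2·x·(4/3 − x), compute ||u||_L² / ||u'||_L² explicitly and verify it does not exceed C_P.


||u||_L² / ||u'||_L² = 2*sqrt(10)/15 < C_P = 4/(3*π).

u(x) = 7/2·x·(4/3 − x), so u'(x) = 14/3 - 7*x.
u(x) = 7/2·x·(4/3 − x) vanishes at x = 0 and x = 4/3, so u ∈ H^1_0(0, 4/3). Differentiate via the product rule and integrate the resulting polynomials term by term.
  ∫_0^4/3 u² dx = ∫_0^4/3 (49*x^4/4 - 98*x^3/3 + 196*x^2/9) dx. Term by term:
    ∫_0^4/3 49*x^4/4 dx = 12544/1215;  ∫_0^4/3 -98*x^3/3 dx = -6272/243;  ∫_0^4/3 196*x^2/9 dx = 12544/729.
  Sum: 12544/1215 − 6272/243 + 12544/729 = 6272/3645.
  ∫_0^4/3 (u')² dx = ∫_0^4/3 (49*x^2 - 196*x/3 + 196/9) dx. Term by term:
    ∫_0^4/3 49*x^2 dx = 3136/81;  ∫_0^4/3 -196*x/3 dx = -1568/27;  ∫_0^4/3 196/9 dx = 784/27.
  Sum: 3136/81 − 1568/27 + 784/27 = 784/81.
∫_0^4/3 u² dx = 6272/3645, so ||u||_L² = 56*sqrt(10)/135.
∫_0^4/3 (u')² dx = 784/81, so ||u'||_L² = 28/9.
Ratio ||u||_L² / ||u'||_L² = 2*sqrt(10)/15.
Sharp Poincaré constant on H^1_0(0, 4/3) is C_P = L/π = 4/(3*π), achieved by sin(3*π/4·x).
A polynomial bump cannot attain the sharp Poincaré constant (only the first sine eigenfunction does), so the ratio is strictly less than C_P, consistent with ||u||_L² ≤ C_P ||u'||_L².


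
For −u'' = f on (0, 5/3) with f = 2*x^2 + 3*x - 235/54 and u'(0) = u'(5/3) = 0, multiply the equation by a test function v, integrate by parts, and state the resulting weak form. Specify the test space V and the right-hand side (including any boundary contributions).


V = H^1(0, 5/3) (no boundary constraint on v; u is determined up to an additive constant); weak form: ∫_0^5/3 u'v' dx = ∫_0^5/3 (2*x^2 + 3*x - 235/54) v dx for all v ∈ V.

Multiply both sides by a test function v and integrate from 0 to 5/3:
  ∫_0^5/3 −u''(x) v(x) dx = ∫_0^5/3 f(x) v(x) dx.
Integrate the LHS by parts once:
  ∫_0^5/3 −u'' v dx = −[u'(x) v(x)]_0^5/3 + ∫_0^5/3 u'(x) v'(x) dx.
Thus ∫_0^5/3 u'(x) v'(x) dx = ∫_0^5/3 f(x) v(x) dx + [u'(x) v(x)]_0^5/3.
Choose V so that boundary terms are either known or forced to vanish.
u has homogeneous Neumann: u'(0) = u'(5/3) = 0. So [u' v]_0^5/3 = 0·v(5/3) − 0·v(0) = 0 for any v; take V = H^1(0, 5/3).
Weak formulation: find u (satisfying any essential BC) such that ∫_0^5/3 u'(x) v'(x) dx = ∫_0^5/3 f v dx for all v ∈ V (homogeneous Neumann, so boundary terms vanish).
Substituting f(x) = 2*x^2 + 3*x - 235/54, the right-hand side is ∫_0^5/3 (2*x^2 + 3*x - 235/54) v dx.
Compatibility check (pure Neumann): taking v ≡ 1 ∈ V gives 0 = ∫_0^5/3 f dx + (0) − (0), i.e. ∫_0^5/3 f dx must equal u'(0) − u'(5/3) = 0. Indeed ∫_0^5/3 (2*x^2 + 3*x - 235/54) dx = 0, so the data are compatible. The solution is then unique only up to an additive constant (fix it e.g. by requiring ∫_0^5/3 u dx = 0).


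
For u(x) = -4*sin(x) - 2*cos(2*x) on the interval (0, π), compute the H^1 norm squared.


||u||_{H^1(0,π)}^2 = -160/3 + 26*π

u'(x) = 4*sin(2*x) - 4*cos(x).
Expand u² and (u')² and integrate term by term on (0, π), using: for integers n ≥ 1, ∫_0^π sin²(nx) dx = ∫_0^π cos²(nx) dx = π/2; for n ≠ n', ∫_0^π sin(nx)sin(n'x) dx = ∫_0^π cos(nx)cos(n'x) dx = 0; and by product-to-sum, ∫_0^π sin(nx)cos(n'x) dx = ½∫_0^π [sin((n+n')x) + sin((n−n')x)] dx, which is 0 when n+n' is even and 2n/(n²−n'²) when n+n' is odd (it need not vanish on (0, π)).
  u² squared terms: (-4)²·∫sin(x)² dx = 16·π/2 = 8*π;  (-2)²·∫cos(2x)² dx = 4·π/2 = 2*π.
  u² cross terms: 2·(-4)·(-2)·∫sin(x)·cos(2x) dx = 16·(-2/3) = -32/3.
  So ∫_0^π u² dx = 8*π + 2*π − 32/3 = -32/3 + 10*π.
  (u')² squared terms: (-4)²·∫cos(x)² dx = 16·π/2 = 8*π;  (4)²·∫sin(2x)² dx = 16·π/2 = 8*π.
  (u')² cross terms: 2·(-4)·(4)·∫cos(x)·sin(2x) dx = -32·(4/3) = -128/3.
  So ∫_0^π (u')² dx = 8*π + 8*π − 128/3 = -128/3 + 16*π.
||u||_{H^1}^2 = (-32/3 + 10*π) + (-128/3 + 16*π) = -160/3 + 26*π.


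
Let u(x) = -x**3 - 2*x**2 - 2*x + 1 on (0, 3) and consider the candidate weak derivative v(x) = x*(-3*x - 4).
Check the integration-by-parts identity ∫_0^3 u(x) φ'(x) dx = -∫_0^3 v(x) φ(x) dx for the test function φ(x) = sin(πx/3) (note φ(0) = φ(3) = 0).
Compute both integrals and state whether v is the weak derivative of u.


LHS = -324/π^3 + 129/π, RHS = -324/π^3 + 117/π. No, v is not the weak derivative of u.

u(x) = -x**3 - 2*x**2 - 2*x + 1, classical derivative u'(x) = -3*x**2 - 4*x - 2.
φ(x) = sin(πx/3), so φ'(x) = π*cos(π*x/3)/3.
Note φ(0) = φ(3) = 0, so the boundary term u·φ vanishes.
LHS = ∫_0^3 u(x) φ'(x) dx = ∫_0^3 (-π*x^3*cos(π*x/3)/3 - 2*π*x^2*cos(π*x/3)/3 - 2*π*x*cos(π*x/3)/3 + π*cos(π*x/3)/3) dx. Term by term:
  ∫_0^3 π*cos(π*x/3)/3 dx = 0;  ∫_0^3 -2*π*x*cos(π*x/3)/3 dx = 12/π;  ∫_0^3 -2*π*x^2*cos(π*x/3)/3 dx = 36/π;
  ∫_0^3 -π*x^3*cos(π*x/3)/3 dx = -324/π^3 + 81/π.
Sum: 0 + 12/π + 36/π + -324/π^3 + 81/π = -324/π^3 + 129/π.
So LHS = -324/π^3 + 129/π.
∫_0^3 v(x) φ(x) dx = ∫_0^3 (-3*x^2*sin(π*x/3) - 4*x*sin(π*x/3)) dx. Term by term:
  ∫_0^3 -4*x*sin(π*x/3) dx = -36/π;  ∫_0^3 -3*x^2*sin(π*x/3) dx = -81/π + 324/π^3.
Sum: -36/π + -81/π + 324/π^3 = -117/π + 324/π^3.
So RHS = -∫_0^3 v(x) φ(x) dx = -324/π^3 + 117/π.
LHS − RHS = 12/π ≠ 0, so the identity fails.
(For a valid weak derivative the identity must hold for EVERY test function, in particular this one. The failure shows v is NOT the weak derivative of u.)
Correct weak derivative would be u'(x) = -3*x**2 - 4*x - 2.


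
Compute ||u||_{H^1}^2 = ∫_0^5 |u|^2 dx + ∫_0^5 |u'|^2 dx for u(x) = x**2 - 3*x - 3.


||u||_{H^1}^2 = 865/6

The H^1 norm (squared) on an interval (0, L) is
  ||u||_{H^1}^2 = ∫_0^L u(x)^2 dx + ∫_0^L u'(x)^2 dx.
Compute u'(x) = 2*x - 3.
Then u(x)^2 = x**4 - 6*x**3 + 3*x**2 + 18*x + 9 and u'(x)^2 = 4*x**2 - 12*x + 9.
Integrate each monomial from 0 to 5 using ∫_0^5 c·x^n dx = c·5^(n+1)/(n+1):
  ∫_0^5 u(x)^2 dx = ∫_0^5 (x^4 - 6*x^3 + 3*x^2 + 18*x + 9) dx. Term by term:
    ∫_0^5 x^4 dx = 625;  ∫_0^5 -6*x^3 dx = -1875/2;  ∫_0^5 3*x^2 dx = 125;
    ∫_0^5 18*x dx = 225;  ∫_0^5 9 dx = 45.
  Sum: 625 − 1875/2 + 125 + 225 + 45 = 165/2.
  ∫_0^5 u'(x)^2 dx = ∫_0^5 (4*x^2 - 12*x + 9) dx. Term by term:
    ∫_0^5 4*x^2 dx = 500/3;  ∫_0^5 -12*x dx = -150;  ∫_0^5 9 dx = 45.
  Sum: 500/3 − 150 + 45 = 185/3.
Adding: ||u||_{H^1}^2 = 165/2 + 185/3 = 865/6.


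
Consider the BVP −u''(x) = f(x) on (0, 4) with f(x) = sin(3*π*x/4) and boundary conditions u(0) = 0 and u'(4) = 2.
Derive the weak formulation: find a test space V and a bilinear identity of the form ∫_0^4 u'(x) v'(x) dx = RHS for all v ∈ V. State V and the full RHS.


V = {v ∈ H^1(0, 4) : v(0) = 0} (test functions vanish at x = 0 where u is specified); weak form: ∫_0^4 u'v' dx = ∫_0^4 (sin(3*π*x/4)) v dx + 2·v(4) for all v ∈ V.

Multiply both sides by a test function v and integrate from 0 to 4:
  ∫_0^4 −u''(x) v(x) dx = ∫_0^4 f(x) v(x) dx.
Integrate the LHS by parts once:
  ∫_0^4 −u'' v dx = −[u'(x) v(x)]_0^4 + ∫_0^4 u'(x) v'(x) dx.
Thus ∫_0^4 u'(x) v'(x) dx = ∫_0^4 f(x) v(x) dx + [u'(x) v(x)]_0^4.
Choose V so that boundary terms are either known or forced to vanish.
Mixed BC: u(0) = 0 (Dirichlet) and u'(4) = 2 (Neumann). Define V = {v ∈ H^1(0, 4) : v(0) = 0}. Then [u' v]_0^4 = u'(4)·v(4) − u'(0)·0 = 2·v(4).
Weak formulation: find u (satisfying any essential BC) such that ∫_0^4 u'(x) v'(x) dx = ∫_0^4 f v dx + 2·v(4) for all v ∈ V (Dirichlet at 0 absorbed into V; Neumann datum at x = 4 contributes the boundary term).
Substituting f(x) = sin(3*π*x/4), the right-hand side is ∫_0^4 (sin(3*π*x/4)) v dx + 2·v(4).


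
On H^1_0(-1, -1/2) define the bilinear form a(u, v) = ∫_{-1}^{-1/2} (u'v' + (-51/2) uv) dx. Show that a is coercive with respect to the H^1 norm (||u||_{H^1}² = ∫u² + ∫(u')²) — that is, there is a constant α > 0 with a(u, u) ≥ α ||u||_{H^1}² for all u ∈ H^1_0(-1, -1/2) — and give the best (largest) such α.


α = (-51 + 8*π^2)/(2*(1 + 4*π^2))

Coercivity of a(·,·) on H^1_0(-1, -1/2) means a(u, u) ≥ α ||u||_{H^1}² for every u ∈ H^1_0.
The interval has length L = 1/2, and Poincaré/coercivity depend only on L. Here a(u, u) = ∫(u')² + (-51/2)·∫u².
Here c = -51/2 < 0 with |c| < (π/L)² = 4*π^2, so coercivity still holds. The condition a(u,u) ≥ α||u||_{H^1}² reads (1−α)∫(u')² ≥ (α−c)∫u². Any admissible α is ≤ 1 (rapidly oscillating u have ∫u²/∫(u')² → 0), and α = 1 would force 0 ≥ (1−c)∫u², impossible since c < 1; so 1−α > 0. By the sharp Poincaré inequality on H^1_0 of an interval of length L, ∫(u')² ≥ (π/L)²∫u² with equality for the first sine mode sin(π(x−x₀)/L) (x₀ the left endpoint), so the inequality holds for all u iff (1−α)(π/L)² ≥ α − c, i.e. α ≤ ((π/L)² + c)/((π/L)² + 1) = (1 + c(L/π)²)/(1 + (L/π)²). (Direct route, valid since c ≤ 0: Poincaré gives c∫u² ≥ c(L/π)²∫(u')², so a(u,u) ≥ (1 + c(L/π)²)∫(u')², while ||u||_{H^1}² ≤ (1 + (L/π)²)∫(u')²; dividing yields the same α.) With (π/L)² = 4*π^2 and c = -51/2, the largest admissible constant is α = ((π/L)² + c)/((π/L)² + 1).
Simplifying, α = (-51 + 8*π^2)/(2*(1 + 4*π^2)).


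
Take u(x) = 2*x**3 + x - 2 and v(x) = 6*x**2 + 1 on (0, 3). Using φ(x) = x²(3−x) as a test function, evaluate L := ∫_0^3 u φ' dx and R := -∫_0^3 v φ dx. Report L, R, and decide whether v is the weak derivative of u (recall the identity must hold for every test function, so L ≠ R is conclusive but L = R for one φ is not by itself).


LHS = -3051/20, RHS = -3051/20. Yes, v = u' weakly.

u(x) = 2*x**3 + x - 2, classical derivative u'(x) = 6*x**2 + 1.
φ(x) = x²(3−x), so φ'(x) = 3*x*(2 - x).
Note φ(0) = φ(3) = 0, so the boundary term u·φ vanishes.
LHS = ∫_0^3 u(x) φ'(x) dx = ∫_0^3 (-6*x^5 + 12*x^4 - 3*x^3 + 12*x^2 - 12*x) dx. Term by term:
  ∫_0^3 -6*x^5 dx = -729;  ∫_0^3 12*x^4 dx = 2916/5;  ∫_0^3 -3*x^3 dx = -243/4;
  ∫_0^3 12*x^2 dx = 108;  ∫_0^3 -12*x dx = -54.
Sum: -729 + 2916/5 − 243/4 + 108 − 54 = -3051/20.
So LHS = -3051/20.
∫_0^3 v(x) φ(x) dx = ∫_0^3 (-6*x^5 + 18*x^4 - x^3 + 3*x^2) dx. Term by term:
  ∫_0^3 -6*x^5 dx = -729;  ∫_0^3 18*x^4 dx = 4374/5;  ∫_0^3 -x^3 dx = -81/4;
  ∫_0^3 3*x^2 dx = 27.
Sum: -729 + 4374/5 − 81/4 + 27 = 3051/20.
So RHS = -∫_0^3 v(x) φ(x) dx = -3051/20.
LHS = RHS, so the identity holds for this test φ.
Moreover u is smooth here and v(x) = u'(x) = 6*x**2 + 1 pointwise, so the identity holds for every test function. Hence v is the weak derivative of u.


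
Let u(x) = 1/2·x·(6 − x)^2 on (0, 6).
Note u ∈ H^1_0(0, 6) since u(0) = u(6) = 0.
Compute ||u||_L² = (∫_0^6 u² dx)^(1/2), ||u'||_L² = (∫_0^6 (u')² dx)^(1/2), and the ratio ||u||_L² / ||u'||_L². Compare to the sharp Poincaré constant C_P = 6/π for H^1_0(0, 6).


||u||_L² / ||u'||_L² = 3*sqrt(14)/7 < C_P = 6/π.

u(x) = 1/2·x·(6 − x)^2, so u'(x) = 3*(x/2 - 3)*(x - 2).
u(x) = 1/2·x·(6 − x)^2 vanishes at x = 0 and x = 6, so u ∈ H^1_0(0, 6). Differentiate via the product rule and integrate the resulting polynomials term by term.
  ∫_0^6 u² dx = ∫_0^6 (x^6/4 - 6*x^5 + 54*x^4 - 216*x^3 + 324*x^2) dx. Term by term:
    ∫_0^6 x^6/4 dx = 69984/7;  ∫_0^6 -6*x^5 dx = -46656;  ∫_0^6 54*x^4 dx = 419904/5;
    ∫_0^6 -216*x^3 dx = -69984;  ∫_0^6 324*x^2 dx = 23328.
  Sum: 69984/7 − 46656 + 419904/5 − 69984 + 23328 = 23328/35.
  ∫_0^6 (u')² dx = ∫_0^6 (9*x^4/4 - 36*x^3 + 198*x^2 - 432*x + 324) dx. Term by term:
    ∫_0^6 9*x^4/4 dx = 17496/5;  ∫_0^6 -36*x^3 dx = -11664;  ∫_0^6 198*x^2 dx = 14256;
    ∫_0^6 -432*x dx = -7776;  ∫_0^6 324 dx = 1944.
  Sum: 17496/5 − 11664 + 14256 − 7776 + 1944 = 1296/5.
∫_0^6 u² dx = 23328/35, so ||u||_L² = 108*sqrt(70)/35.
∫_0^6 (u')² dx = 1296/5, so ||u'||_L² = 36*sqrt(5)/5.
Ratio ||u||_L² / ||u'||_L² = 3*sqrt(14)/7.
Sharp Poincaré constant on H^1_0(0, 6) is C_P = L/π = 6/π, achieved by sin(π/6·x).
A polynomial bump cannot attain the sharp Poincaré constant (only the first sine eigenfunction does), so the ratio is strictly less than C_P, consistent with ||u||_L² ≤ C_P ||u'||_L².


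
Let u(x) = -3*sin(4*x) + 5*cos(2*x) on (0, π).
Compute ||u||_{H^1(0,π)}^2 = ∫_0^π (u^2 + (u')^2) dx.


||u||_{H^1(0,π)}^2 = 139*π

u'(x) = -10*sin(2*x) - 12*cos(4*x).
Expand u² and (u')² and integrate term by term on (0, π), using: for integers n ≥ 1, ∫_0^π sin²(nx) dx = ∫_0^π cos²(nx) dx = π/2; for n ≠ n', ∫_0^π sin(nx)sin(n'x) dx = ∫_0^π cos(nx)cos(n'x) dx = 0; and by product-to-sum, ∫_0^π sin(nx)cos(n'x) dx = ½∫_0^π [sin((n+n')x) + sin((n−n')x)] dx, which is 0 when n+n' is even and 2n/(n²−n'²) when n+n' is odd (it need not vanish on (0, π)).
  u² squared terms: (-3)²·∫sin(4x)² dx = 9·π/2 = 9*π/2;  (5)²·∫cos(2x)² dx = 25·π/2 = 25*π/2.
  u² cross terms: 2·(-3)·(5)·∫sin(4x)·cos(2x) dx = -30·(0) = 0.
  So ∫_0^π u² dx = 9*π/2 + 25*π/2 + 0 = 17*π.
  (u')² squared terms: (-12)²·∫cos(4x)² dx = 144·π/2 = 72*π;  (-10)²·∫sin(2x)² dx = 100·π/2 = 50*π.
  (u')² cross terms: 2·(-12)·(-10)·∫cos(4x)·sin(2x) dx = 240·(0) = 0.
  So ∫_0^π (u')² dx = 72*π + 50*π + 0 = 122*π.
||u||_{H^1}^2 = (17*π) + (122*π) = 139*π.


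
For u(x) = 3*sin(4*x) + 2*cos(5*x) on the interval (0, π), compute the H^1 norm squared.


||u||_{H^1(0,π)}^2 = -832/3 + 257*π/2

u'(x) = -10*sin(5*x) + 12*cos(4*x).
Expand u² and (u')² and integrate term by term on (0, π), using: for integers n ≥ 1, ∫_0^π sin²(nx) dx = ∫_0^π cos²(nx) dx = π/2; for n ≠ n', ∫_0^π sin(nx)sin(n'x) dx = ∫_0^π cos(nx)cos(n'x) dx = 0; and by product-to-sum, ∫_0^π sin(nx)cos(n'x) dx = ½∫_0^π [sin((n+n')x) + sin((n−n')x)] dx, which is 0 when n+n' is even and 2n/(n²−n'²) when n+n' is odd (it need not vanish on (0, π)).
  u² squared terms: (2)²·∫cos(5x)² dx = 4·π/2 = 2*π;  (3)²·∫sin(4x)² dx = 9·π/2 = 9*π/2.
  u² cross terms: 2·(2)·(3)·∫cos(5x)·sin(4x) dx = 12·(-8/9) = -32/3.
  So ∫_0^π u² dx = 2*π + 9*π/2 − 32/3 = -32/3 + 13*π/2.
  (u')² squared terms: (-10)²·∫sin(5x)² dx = 100·π/2 = 50*π;  (12)²·∫cos(4x)² dx = 144·π/2 = 72*π.
  (u')² cross terms: 2·(-10)·(12)·∫sin(5x)·cos(4x) dx = -240·(10/9) = -800/3.
  So ∫_0^π (u')² dx = 50*π + 72*π − 800/3 = -800/3 + 122*π.
||u||_{H^1}^2 = (-32/3 + 13*π/2) + (-800/3 + 122*π) = -832/3 + 257*π/2.


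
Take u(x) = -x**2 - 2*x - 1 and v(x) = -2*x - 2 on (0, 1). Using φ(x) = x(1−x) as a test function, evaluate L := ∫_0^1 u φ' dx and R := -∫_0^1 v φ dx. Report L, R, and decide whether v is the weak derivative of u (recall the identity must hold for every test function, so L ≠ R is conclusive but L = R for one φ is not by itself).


LHS = 1/2, RHS = 1/2. Yes, v = u' weakly.

u(x) = -x**2 - 2*x - 1, classical derivative u'(x) = -2*x - 2.
φ(x) = x(1−x), so φ'(x) = 1 - 2*x.
Note φ(0) = φ(1) = 0, so the boundary term u·φ vanishes.
LHS = ∫_0^1 u(x) φ'(x) dx = ∫_0^1 (2*x^3 + 3*x^2 - 1) dx. Term by term:
  ∫_0^1 2*x^3 dx = 1/2;  ∫_0^1 3*x^2 dx = 1;  ∫_0^1 -1 dx = -1.
Sum: 1/2 + 1 − 1 = 1/2.
So LHS = 1/2.
∫_0^1 v(x) φ(x) dx = ∫_0^1 (2*x^3 - 2*x) dx. Term by term:
  ∫_0^1 2*x^3 dx = 1/2;  ∫_0^1 -2*x dx = -1.
Sum: 1/2 − 1 = -1/2.
So RHS = -∫_0^1 v(x) φ(x) dx = 1/2.
LHS = RHS, so the identity holds for this test φ.
Moreover u is smooth here and v(x) = u'(x) = -2*x - 2 pointwise, so the identity holds for every test function. Hence v is the weak derivative of u.


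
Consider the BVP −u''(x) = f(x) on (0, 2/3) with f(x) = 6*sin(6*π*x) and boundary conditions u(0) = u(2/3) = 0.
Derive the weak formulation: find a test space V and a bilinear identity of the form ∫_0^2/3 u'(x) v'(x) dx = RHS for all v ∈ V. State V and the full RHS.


V = H^1_0(0, 2/3) (so v(0) = v(2/3) = 0); weak form: ∫_0^2/3 u'v' dx = ∫_0^2/3 (6*sin(6*π*x)) v dx for all v ∈ V.

Multiply both sides by a test function v and integrate from 0 to 2/3:
  ∫_0^2/3 −u''(x) v(x) dx = ∫_0^2/3 f(x) v(x) dx.
Integrate the LHS by parts once:
  ∫_0^2/3 −u'' v dx = −[u'(x) v(x)]_0^2/3 + ∫_0^2/3 u'(x) v'(x) dx.
Thus ∫_0^2/3 u'(x) v'(x) dx = ∫_0^2/3 f(x) v(x) dx + [u'(x) v(x)]_0^2/3.
Choose V so that boundary terms are either known or forced to vanish.
u is Dirichlet: u(0) = u(2/3) = 0. Let V = H^1_0(0, 2/3); then v(0) = v(2/3) = 0, and [u' v]_0^2/3 = 0.
Weak formulation: find u (satisfying any essential BC) such that ∫_0^2/3 u'(x) v'(x) dx = ∫_0^2/3 f v dx for all v ∈ V.
Substituting f(x) = 6*sin(6*π*x), the right-hand side is ∫_0^2/3 (6*sin(6*π*x)) v dx.


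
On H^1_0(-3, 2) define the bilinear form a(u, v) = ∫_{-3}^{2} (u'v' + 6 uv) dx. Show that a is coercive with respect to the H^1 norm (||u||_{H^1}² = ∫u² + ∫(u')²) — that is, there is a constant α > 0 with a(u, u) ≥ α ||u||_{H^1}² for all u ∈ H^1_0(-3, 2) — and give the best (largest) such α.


α = 1

Coercivity of a(·,·) on H^1_0(-3, 2) means a(u, u) ≥ α ||u||_{H^1}² for every u ∈ H^1_0.
The interval has length L = 5, and Poincaré/coercivity depend only on L. Here a(u, u) = ∫(u')² + (6)·∫u².
Here c = 6 ≥ 1, so a(u,u) = ∫(u')² + c∫u² ≥ ∫(u')² + ∫u² = ||u||_{H^1}², i.e. α = 1 works. No larger α is possible: a(u,u) ≥ α||u||_{H^1}² means (1−α)∫(u')² ≥ (α−c)∫u², and for the modes u_n = sin(nπ(x−x₀)/L) (x₀ the left endpoint) one has ∫u_n²/∫(u_n')² = (L/(nπ))² → 0, so a(u_n,u_n)/||u_n||_{H^1}² → 1. Hence the optimal constant is α = 1.
Therefore α = 1.


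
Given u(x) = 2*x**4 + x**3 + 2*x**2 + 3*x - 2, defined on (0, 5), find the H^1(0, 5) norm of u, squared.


||u||_{H^1}^2 = 265332715/126

The H^1 norm (squared) on an interval (0, L) is
  ||u||_{H^1}^2 = ∫_0^L u(x)^2 dx + ∫_0^L u'(x)^2 dx.
Compute u'(x) = 8*x**3 + 3*x**2 + 4*x + 3.
Then u(x)^2 = 4*x**8 + 4*x**7 + 9*x**6 + 16*x**5 + 2*x**4 + 8*x**3 + x**2 - 12*x + 4 and u'(x)^2 = 64*x**6 + 48*x**5 + 73*x**4 + 72*x**3 + 34*x**2 + 24*x + 9.
Integrate each monomial from 0 to 5 using ∫_0^5 c·x^n dx = c·5^(n+1)/(n+1):
  ∫_0^5 u(x)^2 dx = ∫_0^5 (4*x^8 + 4*x^7 + 9*x^6 + 16*x^5 + 2*x^4 + 8*x^3 + x^2 - 12*x + 4) dx. Term by term:
    ∫_0^5 4*x^8 dx = 7812500/9;  ∫_0^5 4*x^7 dx = 390625/2;  ∫_0^5 9*x^6 dx = 703125/7;
    ∫_0^5 16*x^5 dx = 125000/3;  ∫_0^5 2*x^4 dx = 1250;  ∫_0^5 8*x^3 dx = 1250;
    ∫_0^5 x^2 dx = 125/3;  ∫_0^5 -12*x dx = -150;  ∫_0^5 4 dx = 20.
  Sum: 7812500/9 + 390625/2 + 703125/7 + 125000/3 + 1250 + 1250 + 125/3 − 150 + 20 = 152194495/126.
  ∫_0^5 u'(x)^2 dx = ∫_0^5 (64*x^6 + 48*x^5 + 73*x^4 + 72*x^3 + 34*x^2 + 24*x + 9) dx. Term by term:
    ∫_0^5 64*x^6 dx = 5000000/7;  ∫_0^5 48*x^5 dx = 125000;  ∫_0^5 73*x^4 dx = 45625;
    ∫_0^5 72*x^3 dx = 11250;  ∫_0^5 34*x^2 dx = 4250/3;  ∫_0^5 24*x dx = 300;
    ∫_0^5 9 dx = 45.
  Sum: 5000000/7 + 125000 + 45625 + 11250 + 4250/3 + 300 + 45 = 18856370/21.
Adding: ||u||_{H^1}^2 = 152194495/126 + 18856370/21 = 265332715/126.


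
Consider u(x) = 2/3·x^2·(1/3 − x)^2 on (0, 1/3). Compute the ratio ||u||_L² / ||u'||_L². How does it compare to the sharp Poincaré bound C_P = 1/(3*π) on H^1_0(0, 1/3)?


||u||_L² / ||u'||_L² = sqrt(3)/18 < C_P = 1/(3*π).

u(x) = 2/3·x^2·(1/3 − x)^2, so u'(x) = 4*x*(3*x - 1)*(6*x - 1)/27.
u(x) = 2/3·x^2·(1/3 − x)^2 vanishes at x = 0 and x = 1/3, so u ∈ H^1_0(0, 1/3). Differentiate via the product rule and integrate the resulting polynomials term by term.
  ∫_0^1/3 u² dx = ∫_0^1/3 (4*x^8/9 - 16*x^7/27 + 8*x^6/27 - 16*x^5/243 + 4*x^4/729) dx. Term by term:
    ∫_0^1/3 4*x^8/9 dx = 4/1594323;  ∫_0^1/3 -16*x^7/27 dx = -2/177147;  ∫_0^1/3 8*x^6/27 dx = 8/413343;
    ∫_0^1/3 -16*x^5/243 dx = -8/531441;  ∫_0^1/3 4*x^4/729 dx = 4/885735.
  Sum: 4/1594323 − 2/177147 + 8/413343 − 8/531441 + 4/885735 = 2/55801305.
  ∫_0^1/3 (u')² dx = ∫_0^1/3 (64*x^6/9 - 64*x^5/9 + 208*x^4/81 - 32*x^3/81 + 16*x^2/729) dx. Term by term:
    ∫_0^1/3 64*x^6/9 dx = 64/137781;  ∫_0^1/3 -64*x^5/9 dx = -32/19683;  ∫_0^1/3 208*x^4/81 dx = 208/98415;
    ∫_0^1/3 -32*x^3/81 dx = -8/6561;  ∫_0^1/3 16*x^2/729 dx = 16/59049.
  Sum: 64/137781 − 32/19683 + 208/98415 − 8/6561 + 16/59049 = 8/2066715.
∫_0^1/3 u² dx = 2/55801305, so ||u||_L² = sqrt(210)/76545.
∫_0^1/3 (u')² dx = 8/2066715, so ||u'||_L² = 2*sqrt(70)/8505.
Ratio ||u||_L² / ||u'||_L² = sqrt(3)/18.
Sharp Poincaré constant on H^1_0(0, 1/3) is C_P = L/π = 1/(3*π), achieved by sin(3*π·x).
A polynomial bump cannot attain the sharp Poincaré constant (only the first sine eigenfunction does), so the ratio is strictly less than C_P, consistent with ||u||_L² ≤ C_P ||u'||_L².
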